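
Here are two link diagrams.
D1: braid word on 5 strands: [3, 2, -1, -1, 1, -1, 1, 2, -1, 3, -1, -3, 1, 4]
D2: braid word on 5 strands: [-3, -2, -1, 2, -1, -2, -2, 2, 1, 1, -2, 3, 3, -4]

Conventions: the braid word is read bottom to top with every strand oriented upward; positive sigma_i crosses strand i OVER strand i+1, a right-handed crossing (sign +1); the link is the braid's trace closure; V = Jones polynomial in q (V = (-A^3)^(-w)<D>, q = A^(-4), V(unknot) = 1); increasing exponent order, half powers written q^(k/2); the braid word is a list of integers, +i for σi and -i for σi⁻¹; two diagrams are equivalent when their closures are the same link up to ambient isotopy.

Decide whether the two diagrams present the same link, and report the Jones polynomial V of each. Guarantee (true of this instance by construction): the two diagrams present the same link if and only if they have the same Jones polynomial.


equivalent: no
V(D1) = q^-2 - q^-1 + 1 - q + q^2  (w +2, c 14, <D> = A^-2 - A^2 + A^6 - A^10 + A^14)
V(D2) = -q^-5 + q^-4 - q^-3 + 2q^-2 - q^-1 + 2 - q  (w -2, c 14, <D> = -A^-10 + 2A^-6 - A^-2 + 2A^2 - A^6 + A^10 - A^14)
why: comparing 2 Jones polynomials yields 2 groups


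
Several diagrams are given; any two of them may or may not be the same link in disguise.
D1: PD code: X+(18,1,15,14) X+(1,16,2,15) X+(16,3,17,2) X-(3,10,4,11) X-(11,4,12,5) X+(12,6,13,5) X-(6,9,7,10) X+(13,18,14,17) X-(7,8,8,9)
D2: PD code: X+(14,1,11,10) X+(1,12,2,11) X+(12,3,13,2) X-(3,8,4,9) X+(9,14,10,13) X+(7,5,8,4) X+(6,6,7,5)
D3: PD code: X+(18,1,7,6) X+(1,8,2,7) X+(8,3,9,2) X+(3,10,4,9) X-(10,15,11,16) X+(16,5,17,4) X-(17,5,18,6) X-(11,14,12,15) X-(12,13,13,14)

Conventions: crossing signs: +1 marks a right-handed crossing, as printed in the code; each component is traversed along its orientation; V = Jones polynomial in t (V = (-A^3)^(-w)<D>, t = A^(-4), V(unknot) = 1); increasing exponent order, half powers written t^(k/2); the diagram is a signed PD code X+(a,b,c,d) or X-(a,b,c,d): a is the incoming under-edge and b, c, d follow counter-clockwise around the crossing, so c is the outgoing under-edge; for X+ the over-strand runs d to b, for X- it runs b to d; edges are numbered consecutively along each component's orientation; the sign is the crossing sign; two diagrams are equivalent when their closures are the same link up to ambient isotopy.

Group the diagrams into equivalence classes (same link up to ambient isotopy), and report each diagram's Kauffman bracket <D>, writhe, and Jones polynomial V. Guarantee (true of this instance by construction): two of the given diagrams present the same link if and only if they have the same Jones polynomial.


grouping into links: {D1, D2, D3}
V(D1) = -t^(3/2) - t^(7/2) + t^(9/2) - t^(11/2)  (w +1, c 9, <D> = A^-19 - A^-15 + A^-11 + A^-3)
V(D2) = -t^(3/2) - t^(7/2) + t^(9/2) - t^(11/2)  (w +5, c 7, <D> = A^-7 - A^-3 + A + A^9)
D3 (bracket A^-19 - A^-15 + A^-11 + A^-3; 9 crossings at w = +1): V = -t^(3/2) - t^(7/2) + t^(9/2) - t^(11/2)
why: one V(t) for all 3 diagrams — one class (guaranteed)


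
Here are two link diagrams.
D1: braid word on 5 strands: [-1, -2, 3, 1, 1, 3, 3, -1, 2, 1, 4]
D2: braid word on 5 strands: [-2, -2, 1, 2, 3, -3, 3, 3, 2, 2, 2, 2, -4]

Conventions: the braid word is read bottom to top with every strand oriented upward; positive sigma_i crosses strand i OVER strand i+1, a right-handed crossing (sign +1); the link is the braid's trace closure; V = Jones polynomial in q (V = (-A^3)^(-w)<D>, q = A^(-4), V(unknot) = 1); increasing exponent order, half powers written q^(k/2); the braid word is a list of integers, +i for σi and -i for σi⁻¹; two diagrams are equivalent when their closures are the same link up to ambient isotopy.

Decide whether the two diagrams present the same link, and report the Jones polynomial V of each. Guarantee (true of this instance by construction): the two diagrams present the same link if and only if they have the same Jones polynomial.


same link: no
V(D1) = -q^(1/2) - q^(3/2) - q^(5/2) + q^(9/2)  [11 crossings, <D> = -A^-3 + A^5 + A^9 + A^13, w = +5]
V(D2) = -q^(3/2) - 2q^(7/2) + q^(9/2) - q^(11/2) + q^(13/2)  [13 crossings, <D> = -A^-11 + A^-7 - A^-3 + 2A + A^9, w = +5]
insight: 2 classes among 2 diagrams; unequal V(q) rules out equality


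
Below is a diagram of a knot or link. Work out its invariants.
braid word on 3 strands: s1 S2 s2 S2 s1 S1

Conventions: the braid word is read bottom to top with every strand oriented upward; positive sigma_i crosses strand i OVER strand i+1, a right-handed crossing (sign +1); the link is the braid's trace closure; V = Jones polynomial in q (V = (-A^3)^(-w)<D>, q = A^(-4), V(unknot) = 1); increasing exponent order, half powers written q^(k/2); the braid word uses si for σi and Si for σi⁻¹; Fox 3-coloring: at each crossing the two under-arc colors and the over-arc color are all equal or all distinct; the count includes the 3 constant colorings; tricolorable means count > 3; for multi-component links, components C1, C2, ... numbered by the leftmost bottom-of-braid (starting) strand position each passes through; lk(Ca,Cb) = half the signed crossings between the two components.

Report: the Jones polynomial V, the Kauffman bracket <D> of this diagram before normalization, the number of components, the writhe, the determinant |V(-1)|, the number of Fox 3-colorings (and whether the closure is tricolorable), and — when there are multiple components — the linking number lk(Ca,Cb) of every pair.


V = 1
<D> = 1 (w = 0)
1 component over 6 crossings, w = 0
3 Fox colorings among 3^6, |V(-1)| = 1: not tricolorable
why: w = 0 shifts under R1 moves; the (-A^3)^(0) factor cancels that in V


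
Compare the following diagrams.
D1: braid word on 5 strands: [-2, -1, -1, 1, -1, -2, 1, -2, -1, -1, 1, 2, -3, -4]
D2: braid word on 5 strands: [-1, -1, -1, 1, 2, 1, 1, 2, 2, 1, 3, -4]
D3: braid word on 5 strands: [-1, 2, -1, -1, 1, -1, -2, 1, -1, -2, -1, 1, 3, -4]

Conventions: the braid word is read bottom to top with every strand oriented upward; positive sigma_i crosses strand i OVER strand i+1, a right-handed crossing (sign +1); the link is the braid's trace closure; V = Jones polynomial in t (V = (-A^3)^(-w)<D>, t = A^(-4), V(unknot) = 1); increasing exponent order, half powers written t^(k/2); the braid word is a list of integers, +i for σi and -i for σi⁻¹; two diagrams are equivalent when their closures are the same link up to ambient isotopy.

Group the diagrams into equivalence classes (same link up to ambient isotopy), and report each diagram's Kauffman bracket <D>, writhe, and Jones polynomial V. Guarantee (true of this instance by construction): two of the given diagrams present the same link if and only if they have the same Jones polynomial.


classes: {D1, D3} | {D2}
V(D1) = -t^-6 + t^-5 - t^-4 + 2t^-3 - t^-2 + t^-1  [14 crossings, <D> = A^-14 - A^-10 + 2A^-6 - A^-2 + A^2 - A^6, w = -6]
V(D2) = t - t^2 + 2t^3 - t^4 + t^5 - t^6  (w +4, c 12, <D> = -A^-12 + A^-8 - A^-4 + 2 - A^4 + A^8)
D3 (bracket A^-8 - A^-4 + 2 - A^4 + A^8 - A^12; 14 crossings at w = -4): V = -t^-6 + t^-5 - t^-4 + 2t^-3 - t^-2 + t^-1
note: V(t) takes 2 values over 3 diagrams, fixing the grouping


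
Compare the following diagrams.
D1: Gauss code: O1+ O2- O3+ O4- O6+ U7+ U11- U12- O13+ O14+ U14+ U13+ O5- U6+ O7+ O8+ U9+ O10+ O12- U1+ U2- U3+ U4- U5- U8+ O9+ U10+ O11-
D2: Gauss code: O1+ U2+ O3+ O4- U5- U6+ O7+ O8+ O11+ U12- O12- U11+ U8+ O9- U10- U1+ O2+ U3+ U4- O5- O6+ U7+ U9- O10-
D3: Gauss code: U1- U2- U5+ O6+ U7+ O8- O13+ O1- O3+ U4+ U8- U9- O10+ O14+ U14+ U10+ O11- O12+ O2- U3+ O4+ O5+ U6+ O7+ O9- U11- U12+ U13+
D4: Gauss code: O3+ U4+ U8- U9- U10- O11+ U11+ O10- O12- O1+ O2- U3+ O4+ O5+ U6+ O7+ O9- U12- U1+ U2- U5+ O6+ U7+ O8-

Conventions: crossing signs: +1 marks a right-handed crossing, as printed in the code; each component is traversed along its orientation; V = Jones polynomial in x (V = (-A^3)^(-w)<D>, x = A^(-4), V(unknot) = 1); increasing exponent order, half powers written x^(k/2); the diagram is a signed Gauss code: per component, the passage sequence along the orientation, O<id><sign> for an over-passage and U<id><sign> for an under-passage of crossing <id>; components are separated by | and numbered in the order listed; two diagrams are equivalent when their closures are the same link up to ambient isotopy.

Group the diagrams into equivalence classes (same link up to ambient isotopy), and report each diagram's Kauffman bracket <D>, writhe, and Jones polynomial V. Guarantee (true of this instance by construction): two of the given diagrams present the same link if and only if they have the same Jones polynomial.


equivalence classes: {D1, D3, D4} | {D2}
D1 (bracket A^-8 - 2A^-4 + 2 - 2A^4 + 2A^8 - A^12 + A^16; 14 crossings at w = +4): V = x^-1 - 1 + 2x - 2x^2 + 2x^3 - 2x^4 + x^5
D2 (bracket A^6; 12 crossings at w = +2): V = 1
V(D3) = x^-1 - 1 + 2x - 2x^2 + 2x^3 - 2x^4 + x^5  (w +4, c 14, <D> = A^-8 - 2A^-4 + 2 - 2A^4 + 2A^8 - A^12 + A^16)
D4 (bracket A^-14 - 2A^-10 + 2A^-6 - 2A^-2 + 2A^2 - A^6 + A^10; 12 crossings at w = +2): V = x^-1 - 1 + 2x - 2x^2 + 2x^3 - 2x^4 + x^5
observation: V(x) takes 2 values over 4 diagrams, fixing the grouping


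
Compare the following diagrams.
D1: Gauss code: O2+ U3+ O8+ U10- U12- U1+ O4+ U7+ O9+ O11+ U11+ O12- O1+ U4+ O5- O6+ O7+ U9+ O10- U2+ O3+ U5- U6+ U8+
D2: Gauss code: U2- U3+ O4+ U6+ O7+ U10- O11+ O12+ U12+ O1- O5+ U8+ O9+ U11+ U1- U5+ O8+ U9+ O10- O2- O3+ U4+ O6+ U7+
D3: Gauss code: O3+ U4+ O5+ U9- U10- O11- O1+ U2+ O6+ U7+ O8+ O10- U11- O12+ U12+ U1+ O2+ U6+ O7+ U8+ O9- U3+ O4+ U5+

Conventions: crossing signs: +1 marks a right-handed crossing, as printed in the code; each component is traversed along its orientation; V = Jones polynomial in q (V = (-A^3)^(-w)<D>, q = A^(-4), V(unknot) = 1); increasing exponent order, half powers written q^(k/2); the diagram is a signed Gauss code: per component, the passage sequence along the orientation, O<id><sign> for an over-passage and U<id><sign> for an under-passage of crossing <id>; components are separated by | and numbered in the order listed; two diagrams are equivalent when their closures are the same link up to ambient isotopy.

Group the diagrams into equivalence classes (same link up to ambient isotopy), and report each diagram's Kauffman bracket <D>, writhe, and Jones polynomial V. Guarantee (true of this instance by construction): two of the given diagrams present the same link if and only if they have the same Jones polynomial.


classes: {D1, D2, D3}
V(D1) = q^2 + 2q^4 - 2q^5 + q^6 - 2q^7 + q^8  [12 crossings, <D> = A^-14 - 2A^-10 + A^-6 - 2A^-2 + 2A^2 + A^10, w = +6]
D2 (bracket A^-14 - 2A^-10 + A^-6 - 2A^-2 + 2A^2 + A^10; 12 crossings at w = +6): V = q^2 + 2q^4 - 2q^5 + q^6 - 2q^7 + q^8
V(D3) = q^2 + 2q^4 - 2q^5 + q^6 - 2q^7 + q^8  (w +6, c 12, <D> = A^-14 - 2A^-10 + A^-6 - 2A^-2 + 2A^2 + A^10)
insight: one V(q) for all 3 diagrams — one class (guaranteed)


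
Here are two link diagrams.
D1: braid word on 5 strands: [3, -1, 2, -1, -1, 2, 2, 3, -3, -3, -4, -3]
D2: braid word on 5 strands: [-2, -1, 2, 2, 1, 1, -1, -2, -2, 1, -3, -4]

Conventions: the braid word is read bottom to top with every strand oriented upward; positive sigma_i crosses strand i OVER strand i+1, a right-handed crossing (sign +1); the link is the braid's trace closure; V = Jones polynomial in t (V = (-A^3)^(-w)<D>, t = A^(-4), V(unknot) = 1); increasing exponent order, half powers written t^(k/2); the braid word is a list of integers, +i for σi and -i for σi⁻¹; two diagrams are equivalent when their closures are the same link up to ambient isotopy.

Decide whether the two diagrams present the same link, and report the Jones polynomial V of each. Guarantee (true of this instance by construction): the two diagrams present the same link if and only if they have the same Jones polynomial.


equivalent: no
D1 (bracket -A^-18 + 2A^-14 - 2A^-10 + 3A^-6 - 2A^-2 + 2A^2 - A^6; 12 crossings at w = -2): V = -t^-3 + 2t^-2 - 2t^-1 + 3 - 2t + 2t^2 - t^3
V(D2) = -t^-3 + t^-2 - t^-1 + 3 - t + t^2 - t^3  [12 crossings, <D> = -A^-18 + A^-14 - A^-10 + 3A^-6 - A^-2 + A^2 - A^6, w = -2]
observation: comparing 2 Jones polynomials yields 2 groups


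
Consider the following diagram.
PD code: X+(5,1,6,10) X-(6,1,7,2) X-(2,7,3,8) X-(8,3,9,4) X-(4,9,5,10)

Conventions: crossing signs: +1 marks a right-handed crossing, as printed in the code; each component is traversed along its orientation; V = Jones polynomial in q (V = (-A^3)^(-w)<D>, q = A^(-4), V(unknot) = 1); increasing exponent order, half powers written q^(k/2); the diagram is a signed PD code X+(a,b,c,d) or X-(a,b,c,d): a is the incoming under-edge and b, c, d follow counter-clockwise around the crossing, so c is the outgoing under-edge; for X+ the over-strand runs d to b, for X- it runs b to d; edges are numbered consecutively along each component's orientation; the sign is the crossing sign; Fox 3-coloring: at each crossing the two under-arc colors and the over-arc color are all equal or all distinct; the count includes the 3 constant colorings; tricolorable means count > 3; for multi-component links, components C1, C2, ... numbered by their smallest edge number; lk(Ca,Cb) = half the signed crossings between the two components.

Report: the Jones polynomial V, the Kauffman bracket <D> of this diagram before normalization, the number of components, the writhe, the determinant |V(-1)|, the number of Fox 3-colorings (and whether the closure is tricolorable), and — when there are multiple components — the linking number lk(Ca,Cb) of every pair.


V = -q^-4 + q^-3 + q^-1
<D> = -A^-5 - A^3 + A^7 (w = -3)
1 component over 5 crossings, w = -3
9 Fox colorings among 3^5, |V(-1)| = 3: tricolorable
why: w = -3 (over 5 crossings) is diagram-only; (-A^3)^(3) removes it from V


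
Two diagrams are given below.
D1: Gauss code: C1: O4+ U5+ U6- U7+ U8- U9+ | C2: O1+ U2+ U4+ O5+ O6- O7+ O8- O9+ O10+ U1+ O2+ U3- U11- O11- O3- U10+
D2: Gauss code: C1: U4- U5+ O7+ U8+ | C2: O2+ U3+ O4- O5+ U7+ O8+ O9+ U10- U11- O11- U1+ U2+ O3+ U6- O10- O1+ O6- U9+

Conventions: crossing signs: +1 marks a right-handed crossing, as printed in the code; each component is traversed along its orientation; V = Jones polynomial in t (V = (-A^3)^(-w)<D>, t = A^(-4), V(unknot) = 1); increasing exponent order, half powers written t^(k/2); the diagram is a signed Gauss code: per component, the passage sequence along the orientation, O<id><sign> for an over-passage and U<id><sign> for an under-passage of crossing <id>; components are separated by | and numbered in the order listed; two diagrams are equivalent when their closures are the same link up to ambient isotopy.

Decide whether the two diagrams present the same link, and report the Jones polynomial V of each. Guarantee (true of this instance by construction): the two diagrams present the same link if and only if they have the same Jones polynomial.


equivalent: yes
V(D1) = -t^(3/2) - 2t^(7/2) + t^(9/2) - t^(11/2) + t^(13/2)  (w +3, c 11, <D> = -A^-17 + A^-13 - A^-9 + 2A^-5 + A^3)
D2 (bracket -A^-17 + A^-13 - A^-9 + 2A^-5 + A^3; 11 crossings at w = +3): V = -t^(3/2) - 2t^(7/2) + t^(9/2) - t^(11/2) + t^(13/2)
why: from 11 to 11 crossings by R-moves: one link, two diagrams


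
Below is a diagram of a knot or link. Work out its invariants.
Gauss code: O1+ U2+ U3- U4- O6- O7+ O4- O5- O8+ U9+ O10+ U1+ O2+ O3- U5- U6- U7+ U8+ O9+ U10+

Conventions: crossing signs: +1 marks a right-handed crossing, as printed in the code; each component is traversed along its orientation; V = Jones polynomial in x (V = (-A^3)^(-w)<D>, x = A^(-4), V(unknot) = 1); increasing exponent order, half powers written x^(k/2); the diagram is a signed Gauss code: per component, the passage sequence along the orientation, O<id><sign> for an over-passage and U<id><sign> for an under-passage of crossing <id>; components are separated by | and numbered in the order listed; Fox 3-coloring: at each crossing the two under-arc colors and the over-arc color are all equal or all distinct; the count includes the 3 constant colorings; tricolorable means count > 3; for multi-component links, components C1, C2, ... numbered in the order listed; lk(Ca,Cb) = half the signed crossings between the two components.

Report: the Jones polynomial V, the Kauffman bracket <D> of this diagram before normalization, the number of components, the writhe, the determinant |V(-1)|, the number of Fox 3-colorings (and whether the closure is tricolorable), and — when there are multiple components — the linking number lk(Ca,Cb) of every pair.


V = x + x^3 - x^4
<D> = -A^-10 + A^-6 + A^2 (w = +2)
1 component over 10 crossings, w = +2
9 Fox colorings among 3^10, |V(-1)| = 3: tricolorable
why: V spans 3 powers of x: at least 3 crossings in any diagram


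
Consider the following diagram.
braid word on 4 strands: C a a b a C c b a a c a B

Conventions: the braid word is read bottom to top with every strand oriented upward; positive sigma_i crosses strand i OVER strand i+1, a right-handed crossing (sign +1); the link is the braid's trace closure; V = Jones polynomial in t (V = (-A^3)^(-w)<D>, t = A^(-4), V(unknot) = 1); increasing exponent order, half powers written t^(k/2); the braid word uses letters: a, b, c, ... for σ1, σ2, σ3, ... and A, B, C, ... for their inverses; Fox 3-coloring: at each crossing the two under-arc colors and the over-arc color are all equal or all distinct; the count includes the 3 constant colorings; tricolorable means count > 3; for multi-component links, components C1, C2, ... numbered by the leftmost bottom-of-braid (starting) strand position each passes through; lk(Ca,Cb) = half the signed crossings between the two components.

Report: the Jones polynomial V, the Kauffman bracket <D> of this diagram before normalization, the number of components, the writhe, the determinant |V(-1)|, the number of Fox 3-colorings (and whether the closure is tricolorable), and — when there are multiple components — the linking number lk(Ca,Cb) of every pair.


V = t^3 + t^5 - t^6 + t^7 - t^8 + t^9 - t^10
<D> = A^-19 - A^-15 + A^-11 - A^-7 + A^-3 - A - A^9 (w = +7)
1 component over 13 crossings, w = +7
3 Fox colorings among 3^13, |V(-1)| = 7: not tricolorable
why: w = +7 shifts under R1 moves; the (-A^3)^(-7) factor cancels that in V


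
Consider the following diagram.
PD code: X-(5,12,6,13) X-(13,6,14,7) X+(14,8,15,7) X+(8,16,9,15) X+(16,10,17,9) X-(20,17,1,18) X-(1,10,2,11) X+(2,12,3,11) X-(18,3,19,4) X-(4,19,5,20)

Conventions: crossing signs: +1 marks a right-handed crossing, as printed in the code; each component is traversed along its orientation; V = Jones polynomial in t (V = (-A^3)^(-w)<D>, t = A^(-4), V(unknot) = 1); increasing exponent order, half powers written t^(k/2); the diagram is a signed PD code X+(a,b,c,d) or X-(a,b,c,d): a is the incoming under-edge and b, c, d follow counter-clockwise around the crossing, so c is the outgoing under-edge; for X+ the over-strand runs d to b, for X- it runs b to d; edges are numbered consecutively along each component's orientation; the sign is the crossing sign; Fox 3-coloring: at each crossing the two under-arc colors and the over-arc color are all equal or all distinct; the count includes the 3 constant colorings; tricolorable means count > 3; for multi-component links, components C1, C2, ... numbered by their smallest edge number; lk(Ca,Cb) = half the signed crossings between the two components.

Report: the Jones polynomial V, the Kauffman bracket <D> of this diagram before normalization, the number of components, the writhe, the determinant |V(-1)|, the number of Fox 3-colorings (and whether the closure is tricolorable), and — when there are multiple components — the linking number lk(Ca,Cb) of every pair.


Jones polynomial: V(t) = -t^-4 + t^-3 + t^-1
<D> = A^-2 + A^6 - A^10; writhe -2
components 1, writhe -2 (10 crossings)
3-colorings: 9 of 3^10, det 3 — tricolorable
note: w = -2 shifts under R1 moves; the (-A^3)^(2) factor cancels that in V


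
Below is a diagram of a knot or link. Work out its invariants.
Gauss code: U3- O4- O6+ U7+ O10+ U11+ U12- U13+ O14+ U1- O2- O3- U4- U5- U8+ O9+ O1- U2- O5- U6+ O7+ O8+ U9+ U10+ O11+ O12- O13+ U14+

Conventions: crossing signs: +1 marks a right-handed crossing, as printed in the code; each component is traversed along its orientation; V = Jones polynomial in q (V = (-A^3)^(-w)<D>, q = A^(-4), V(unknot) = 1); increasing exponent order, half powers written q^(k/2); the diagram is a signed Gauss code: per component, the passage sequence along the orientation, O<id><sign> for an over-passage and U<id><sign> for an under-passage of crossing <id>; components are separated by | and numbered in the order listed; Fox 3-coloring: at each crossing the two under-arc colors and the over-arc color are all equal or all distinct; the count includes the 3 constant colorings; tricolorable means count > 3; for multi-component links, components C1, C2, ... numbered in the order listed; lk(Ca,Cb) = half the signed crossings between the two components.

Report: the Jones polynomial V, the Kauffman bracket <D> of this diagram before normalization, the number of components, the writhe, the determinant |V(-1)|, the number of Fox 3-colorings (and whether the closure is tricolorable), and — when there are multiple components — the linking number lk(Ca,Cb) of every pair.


Jones polynomial: V(q) = -q^-2 + 2q^-1 - 3 + 5q - 4q^2 + 5q^3 - 4q^4 + 2q^5 - q^6
<D> = -A^-18 + 2A^-14 - 4A^-10 + 5A^-6 - 4A^-2 + 5A^2 - 3A^6 + 2A^10 - A^14; writhe +2
components 1, writhe +2 (14 crossings)
3-colorings: 9 of 3^14, det 27 — tricolorable
note: |V(-1)| = 27: so tricolorable, since 3 divides 27


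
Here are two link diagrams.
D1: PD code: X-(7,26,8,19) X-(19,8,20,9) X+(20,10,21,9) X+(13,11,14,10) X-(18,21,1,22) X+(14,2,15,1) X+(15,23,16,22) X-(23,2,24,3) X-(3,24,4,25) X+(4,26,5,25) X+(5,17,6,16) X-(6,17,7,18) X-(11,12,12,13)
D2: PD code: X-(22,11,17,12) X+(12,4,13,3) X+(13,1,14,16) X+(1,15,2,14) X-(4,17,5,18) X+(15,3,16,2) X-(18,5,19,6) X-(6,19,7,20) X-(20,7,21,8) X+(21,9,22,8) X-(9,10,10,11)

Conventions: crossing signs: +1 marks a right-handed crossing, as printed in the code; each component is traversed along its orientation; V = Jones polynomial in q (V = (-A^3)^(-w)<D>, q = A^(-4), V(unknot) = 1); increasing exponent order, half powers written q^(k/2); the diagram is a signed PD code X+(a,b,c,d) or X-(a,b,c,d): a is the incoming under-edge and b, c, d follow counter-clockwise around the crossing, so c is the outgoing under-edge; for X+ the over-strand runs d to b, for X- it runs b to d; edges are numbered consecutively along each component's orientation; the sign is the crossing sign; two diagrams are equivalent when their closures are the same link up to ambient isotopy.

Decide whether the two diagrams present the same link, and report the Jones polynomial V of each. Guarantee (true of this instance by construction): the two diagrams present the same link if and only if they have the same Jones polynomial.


equivalent: no
D1 (bracket A^-1 + A^7; 13 crossings at w = -1): V = -q^(-5/2) - q^(-1/2)
D2 (bracket -A^-13 + A^-9 - A^-5 + 3A^-1 - 2A^3 + 2A^7 - A^11 + A^15; 11 crossings at w = -1): V = -q^(-9/2) + q^(-7/2) - 2q^(-5/2) + 2q^(-3/2) - 3q^(-1/2) + q^(1/2) - q^(3/2) + q^(5/2)
key observation: V(q) takes 2 values over 2 diagrams, fixing the grouping


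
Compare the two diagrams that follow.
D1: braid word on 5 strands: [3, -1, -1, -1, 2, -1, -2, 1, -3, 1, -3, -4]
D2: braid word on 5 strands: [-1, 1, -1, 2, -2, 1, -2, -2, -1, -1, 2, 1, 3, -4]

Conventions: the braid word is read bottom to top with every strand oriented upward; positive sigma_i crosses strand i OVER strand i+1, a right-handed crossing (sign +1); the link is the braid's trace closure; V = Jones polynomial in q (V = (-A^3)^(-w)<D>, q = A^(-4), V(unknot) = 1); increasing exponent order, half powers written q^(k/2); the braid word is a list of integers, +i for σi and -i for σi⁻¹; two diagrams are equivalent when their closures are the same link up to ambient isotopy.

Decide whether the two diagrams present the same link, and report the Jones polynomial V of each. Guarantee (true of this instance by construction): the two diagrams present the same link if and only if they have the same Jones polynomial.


equivalent: no
D1 (bracket A^-12; 12 crossings at w = -4): V = 1
V(D2) = -q^-4 + q^-3 + q^-1  [14 crossings, <D> = A^-2 + A^6 - A^10, w = -2]
observation: 2 classes among 2 diagrams; unequal V(q) rules out equality


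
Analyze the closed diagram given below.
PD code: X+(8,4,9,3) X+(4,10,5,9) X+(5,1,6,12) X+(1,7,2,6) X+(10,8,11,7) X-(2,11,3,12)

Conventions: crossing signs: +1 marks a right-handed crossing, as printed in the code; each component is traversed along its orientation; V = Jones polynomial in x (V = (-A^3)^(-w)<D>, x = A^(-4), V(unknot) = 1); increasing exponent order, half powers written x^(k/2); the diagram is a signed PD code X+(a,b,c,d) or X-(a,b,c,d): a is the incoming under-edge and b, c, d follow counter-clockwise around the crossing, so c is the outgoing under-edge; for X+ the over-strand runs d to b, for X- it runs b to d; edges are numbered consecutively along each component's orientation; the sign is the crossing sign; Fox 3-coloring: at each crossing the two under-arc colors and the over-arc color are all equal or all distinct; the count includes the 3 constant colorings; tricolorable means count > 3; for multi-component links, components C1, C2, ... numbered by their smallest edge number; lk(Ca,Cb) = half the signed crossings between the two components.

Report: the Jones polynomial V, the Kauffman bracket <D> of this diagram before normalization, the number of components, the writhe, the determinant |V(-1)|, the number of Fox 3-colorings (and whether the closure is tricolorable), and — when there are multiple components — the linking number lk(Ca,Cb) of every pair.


V = x - x^2 + 2x^3 - x^4 + x^5 - x^6
<D> = -A^-12 + A^-8 - A^-4 + 2 - A^4 + A^8 (w = +4)
1 component over 6 crossings, w = +4
3 Fox colorings among 3^6, |V(-1)| = 7: not tricolorable
why: the span of V is 5, forcing >= 5 crossings in any diagram


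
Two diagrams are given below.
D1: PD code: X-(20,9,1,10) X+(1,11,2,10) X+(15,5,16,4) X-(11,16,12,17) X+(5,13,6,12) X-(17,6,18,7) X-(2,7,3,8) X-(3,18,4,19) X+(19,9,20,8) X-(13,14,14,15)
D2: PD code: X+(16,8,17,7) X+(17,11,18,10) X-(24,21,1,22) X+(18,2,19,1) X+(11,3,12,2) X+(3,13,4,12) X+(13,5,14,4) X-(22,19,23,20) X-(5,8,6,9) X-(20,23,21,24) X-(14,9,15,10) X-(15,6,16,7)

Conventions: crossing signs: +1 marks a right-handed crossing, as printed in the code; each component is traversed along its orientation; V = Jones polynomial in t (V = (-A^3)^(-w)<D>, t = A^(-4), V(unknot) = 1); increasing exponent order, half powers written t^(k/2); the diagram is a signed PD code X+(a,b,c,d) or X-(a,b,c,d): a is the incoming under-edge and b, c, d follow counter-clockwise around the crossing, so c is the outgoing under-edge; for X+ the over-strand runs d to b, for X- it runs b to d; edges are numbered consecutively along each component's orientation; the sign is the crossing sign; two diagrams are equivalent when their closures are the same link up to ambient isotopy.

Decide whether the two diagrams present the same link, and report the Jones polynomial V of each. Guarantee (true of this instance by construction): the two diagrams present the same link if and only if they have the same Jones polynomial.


equivalent: no
V(D1) = t^-2 - t^-1 + 1 - t + t^2  (w -2, c 10, <D> = A^-14 - A^-10 + A^-6 - A^-2 + A^2)
D2 (bracket -A^-12 + A^-8 - A^-4 + 3 - A^4 + A^8 - A^12; 12 crossings at w = 0): V = -t^-3 + t^-2 - t^-1 + 3 - t + t^2 - t^3
why: 2 classes among 2 diagrams; unequal V(t) rules out equality


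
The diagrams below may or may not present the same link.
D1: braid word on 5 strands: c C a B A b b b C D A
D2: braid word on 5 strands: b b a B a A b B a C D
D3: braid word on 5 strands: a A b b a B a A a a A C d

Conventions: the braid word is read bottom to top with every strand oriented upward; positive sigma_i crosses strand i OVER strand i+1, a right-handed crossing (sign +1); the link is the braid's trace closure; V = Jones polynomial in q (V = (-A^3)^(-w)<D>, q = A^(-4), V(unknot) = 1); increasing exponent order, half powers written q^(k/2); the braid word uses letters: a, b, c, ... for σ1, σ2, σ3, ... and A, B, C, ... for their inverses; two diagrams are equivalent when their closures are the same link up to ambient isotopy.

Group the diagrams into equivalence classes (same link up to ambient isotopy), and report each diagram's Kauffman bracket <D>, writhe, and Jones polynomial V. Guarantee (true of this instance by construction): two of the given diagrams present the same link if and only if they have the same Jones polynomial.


classes: {D1} | {D2, D3}
V(D1) = -q^(1/2) - q^(5/2)  [11 crossings, <D> = A^-13 + A^-5, w = -1]
V(D2) = -q^(1/2) + q^(3/2) - q^(5/2) - q^(9/2)  (w +1, c 11, <D> = A^-15 + A^-7 - A^-3 + A)
V(D3) = -q^(1/2) + q^(3/2) - q^(5/2) - q^(9/2)  [13 crossings, <D> = A^-9 + A^-1 - A^3 + A^7, w = +3]
note: comparing 3 Jones polynomials yields 2 groups


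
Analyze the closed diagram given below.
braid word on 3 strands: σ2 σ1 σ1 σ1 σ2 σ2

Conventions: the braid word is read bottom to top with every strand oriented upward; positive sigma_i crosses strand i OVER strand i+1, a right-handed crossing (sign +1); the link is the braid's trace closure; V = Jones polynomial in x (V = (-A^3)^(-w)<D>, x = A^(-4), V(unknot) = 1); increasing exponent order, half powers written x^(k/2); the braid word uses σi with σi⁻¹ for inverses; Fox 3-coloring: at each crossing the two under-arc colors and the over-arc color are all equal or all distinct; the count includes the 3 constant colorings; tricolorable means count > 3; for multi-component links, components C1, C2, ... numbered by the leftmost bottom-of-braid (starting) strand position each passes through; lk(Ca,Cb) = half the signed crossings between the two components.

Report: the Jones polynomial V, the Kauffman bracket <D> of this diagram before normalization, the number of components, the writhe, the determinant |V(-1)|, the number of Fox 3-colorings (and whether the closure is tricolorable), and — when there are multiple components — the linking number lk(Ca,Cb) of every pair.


V(x) = x^2 + 2x^4 - 2x^5 + x^6 - 2x^7 + x^8
bracket: A^-14 - 2A^-10 + A^-6 - 2A^-2 + 2A^2 + A^10, w = +6
1 component, writhe +6, over 6 crossings
det 9, colorings 27 of 3^6 — tricolorable
observation: det 9 = |V(-1)|; divisible by 3, so tricolorable


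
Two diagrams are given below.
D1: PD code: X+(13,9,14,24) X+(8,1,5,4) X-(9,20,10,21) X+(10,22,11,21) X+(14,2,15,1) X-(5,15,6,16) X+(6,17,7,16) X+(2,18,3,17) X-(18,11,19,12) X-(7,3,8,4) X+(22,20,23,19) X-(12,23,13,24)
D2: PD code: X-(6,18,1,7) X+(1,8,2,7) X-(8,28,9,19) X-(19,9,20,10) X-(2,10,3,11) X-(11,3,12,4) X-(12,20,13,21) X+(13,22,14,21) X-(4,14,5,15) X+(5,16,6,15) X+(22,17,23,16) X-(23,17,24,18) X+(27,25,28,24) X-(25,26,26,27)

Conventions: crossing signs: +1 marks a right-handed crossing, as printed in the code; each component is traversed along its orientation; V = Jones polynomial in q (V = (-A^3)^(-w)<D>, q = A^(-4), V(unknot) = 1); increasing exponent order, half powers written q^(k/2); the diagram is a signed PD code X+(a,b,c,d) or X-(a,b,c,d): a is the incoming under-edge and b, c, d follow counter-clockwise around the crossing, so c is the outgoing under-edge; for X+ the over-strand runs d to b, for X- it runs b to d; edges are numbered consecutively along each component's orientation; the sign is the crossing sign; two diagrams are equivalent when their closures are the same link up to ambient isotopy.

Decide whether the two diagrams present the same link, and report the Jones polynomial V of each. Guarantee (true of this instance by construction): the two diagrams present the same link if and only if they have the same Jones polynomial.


equivalent: no
D1 (bracket A^-6 + A^-2 + A^2 + A^6; 12 crossings at w = +2): V = 1 + q + q^2 + q^3
V(D2) = q^-5 + 2q^-3 + q^-1  [14 crossings, <D> = A^-8 + 2 + A^8, w = -4]
observation: 2 classes among 2 diagrams; unequal V(q) rules out equality


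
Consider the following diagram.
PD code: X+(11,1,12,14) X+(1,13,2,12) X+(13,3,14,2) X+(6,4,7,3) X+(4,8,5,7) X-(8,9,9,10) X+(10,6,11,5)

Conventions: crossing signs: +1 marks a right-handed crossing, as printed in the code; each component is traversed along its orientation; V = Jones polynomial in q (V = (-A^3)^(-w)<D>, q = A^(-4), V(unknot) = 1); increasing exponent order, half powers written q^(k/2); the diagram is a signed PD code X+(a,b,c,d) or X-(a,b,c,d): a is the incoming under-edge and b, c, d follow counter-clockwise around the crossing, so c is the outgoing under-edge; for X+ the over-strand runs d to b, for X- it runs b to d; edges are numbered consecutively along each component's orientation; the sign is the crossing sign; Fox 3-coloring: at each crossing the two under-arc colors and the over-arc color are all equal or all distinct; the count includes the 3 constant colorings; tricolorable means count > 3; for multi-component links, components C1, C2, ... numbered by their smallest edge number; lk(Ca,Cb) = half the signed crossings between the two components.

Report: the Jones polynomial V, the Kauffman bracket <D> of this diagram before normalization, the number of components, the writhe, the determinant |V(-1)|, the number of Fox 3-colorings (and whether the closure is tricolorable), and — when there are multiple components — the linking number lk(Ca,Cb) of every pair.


Jones polynomial: V(q) = q^2 + 2q^4 - 2q^5 + q^6 - 2q^7 + q^8
<D> = -A^-17 + 2A^-13 - A^-9 + 2A^-5 - 2A^-1 - A^7; writhe +5
components 1, writhe +5 (7 crossings)
3-colorings: 27 of 3^7, det 9 — tricolorable
note: w = +5 shifts under R1 moves; the (-A^3)^(-5) factor cancels that in V


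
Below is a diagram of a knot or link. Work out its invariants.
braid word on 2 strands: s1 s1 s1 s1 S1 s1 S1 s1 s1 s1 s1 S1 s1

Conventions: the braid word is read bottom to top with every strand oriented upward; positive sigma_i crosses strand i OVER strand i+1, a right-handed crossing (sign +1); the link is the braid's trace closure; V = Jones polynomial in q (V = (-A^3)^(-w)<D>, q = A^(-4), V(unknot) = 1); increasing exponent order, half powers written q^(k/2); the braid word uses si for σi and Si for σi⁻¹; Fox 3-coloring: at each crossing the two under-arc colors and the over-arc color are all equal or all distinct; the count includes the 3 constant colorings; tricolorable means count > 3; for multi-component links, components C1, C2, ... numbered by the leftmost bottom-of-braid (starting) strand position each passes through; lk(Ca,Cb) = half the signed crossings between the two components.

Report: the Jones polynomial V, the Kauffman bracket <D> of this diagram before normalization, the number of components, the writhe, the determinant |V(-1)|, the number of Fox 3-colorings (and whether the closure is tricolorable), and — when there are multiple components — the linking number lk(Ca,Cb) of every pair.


Jones polynomial: V(q) = q^3 + q^5 - q^6 + q^7 - q^8 + q^9 - q^10
<D> = A^-19 - A^-15 + A^-11 - A^-7 + A^-3 - A - A^9; writhe +7
components 1, writhe +7 (13 crossings)
3-colorings: 3 of 3^13, det 7 — not tricolorable
note: one generator, power 7: the (2,7) torus pattern


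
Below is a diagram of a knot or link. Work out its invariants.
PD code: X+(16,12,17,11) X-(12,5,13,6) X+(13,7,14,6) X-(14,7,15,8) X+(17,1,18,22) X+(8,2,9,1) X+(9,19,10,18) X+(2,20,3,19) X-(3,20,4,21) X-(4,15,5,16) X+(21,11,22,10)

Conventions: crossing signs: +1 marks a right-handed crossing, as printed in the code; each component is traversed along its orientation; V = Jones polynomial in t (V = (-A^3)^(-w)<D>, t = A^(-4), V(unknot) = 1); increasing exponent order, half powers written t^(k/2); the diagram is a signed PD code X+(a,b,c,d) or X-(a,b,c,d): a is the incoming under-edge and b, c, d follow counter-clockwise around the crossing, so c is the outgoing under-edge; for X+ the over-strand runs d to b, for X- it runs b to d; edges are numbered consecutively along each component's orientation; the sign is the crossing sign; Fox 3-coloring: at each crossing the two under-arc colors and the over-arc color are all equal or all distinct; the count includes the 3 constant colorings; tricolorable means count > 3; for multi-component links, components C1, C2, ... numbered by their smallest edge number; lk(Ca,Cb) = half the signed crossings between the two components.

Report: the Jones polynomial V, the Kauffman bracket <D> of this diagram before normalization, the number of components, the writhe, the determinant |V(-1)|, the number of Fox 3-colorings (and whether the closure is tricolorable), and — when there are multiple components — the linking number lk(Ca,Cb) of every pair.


V(t) = t^-1 - 1 + 2t - 2t^2 + 2t^3 - 2t^4 + t^5
bracket: -A^-11 + 2A^-7 - 2A^-3 + 2A - 2A^5 + A^9 - A^13, w = +3
1 component, writhe +3, over 11 crossings
det 11, colorings 3 of 3^11 — not tricolorable
observation: det 11 = |V(-1)|; not divisible by 3, so not tricolorable


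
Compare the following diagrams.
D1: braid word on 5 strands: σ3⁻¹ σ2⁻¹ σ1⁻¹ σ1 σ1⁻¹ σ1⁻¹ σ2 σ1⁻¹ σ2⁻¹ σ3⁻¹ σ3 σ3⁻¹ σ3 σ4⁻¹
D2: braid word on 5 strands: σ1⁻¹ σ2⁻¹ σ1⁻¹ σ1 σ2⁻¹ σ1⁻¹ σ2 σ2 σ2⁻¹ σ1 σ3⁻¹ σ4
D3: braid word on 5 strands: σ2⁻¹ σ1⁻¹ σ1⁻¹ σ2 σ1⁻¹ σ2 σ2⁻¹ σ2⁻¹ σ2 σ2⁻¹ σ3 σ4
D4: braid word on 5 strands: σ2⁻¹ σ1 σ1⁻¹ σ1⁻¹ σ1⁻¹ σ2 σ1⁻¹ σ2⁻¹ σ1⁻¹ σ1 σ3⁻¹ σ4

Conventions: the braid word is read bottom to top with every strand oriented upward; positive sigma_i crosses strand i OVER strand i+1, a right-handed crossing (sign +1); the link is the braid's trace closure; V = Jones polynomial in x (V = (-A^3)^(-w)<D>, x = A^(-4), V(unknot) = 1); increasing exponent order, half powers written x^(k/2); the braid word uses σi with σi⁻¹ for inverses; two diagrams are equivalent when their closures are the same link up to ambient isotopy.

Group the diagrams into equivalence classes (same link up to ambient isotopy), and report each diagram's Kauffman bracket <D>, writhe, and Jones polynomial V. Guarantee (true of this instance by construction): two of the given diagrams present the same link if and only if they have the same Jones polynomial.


grouping into links: {D1, D3, D4} | {D2}
V(D1) = -x^-6 + x^-5 - x^-4 + 2x^-3 - x^-2 + x^-1  (w -6, c 14, <D> = A^-14 - A^-10 + 2A^-6 - A^-2 + A^2 - A^6)
V(D2) = 1  [12 crossings, <D> = A^-6, w = -2]
V(D3) = -x^-6 + x^-5 - x^-4 + 2x^-3 - x^-2 + x^-1  (w -2, c 12, <D> = A^-2 - A^2 + 2A^6 - A^10 + A^14 - A^18)
D4 (bracket A^-8 - A^-4 + 2 - A^4 + A^8 - A^12; 12 crossings at w = -4): V = -x^-6 + x^-5 - x^-4 + 2x^-3 - x^-2 + x^-1
key observation: V(x) takes 2 values over 4 diagrams, fixing the grouping


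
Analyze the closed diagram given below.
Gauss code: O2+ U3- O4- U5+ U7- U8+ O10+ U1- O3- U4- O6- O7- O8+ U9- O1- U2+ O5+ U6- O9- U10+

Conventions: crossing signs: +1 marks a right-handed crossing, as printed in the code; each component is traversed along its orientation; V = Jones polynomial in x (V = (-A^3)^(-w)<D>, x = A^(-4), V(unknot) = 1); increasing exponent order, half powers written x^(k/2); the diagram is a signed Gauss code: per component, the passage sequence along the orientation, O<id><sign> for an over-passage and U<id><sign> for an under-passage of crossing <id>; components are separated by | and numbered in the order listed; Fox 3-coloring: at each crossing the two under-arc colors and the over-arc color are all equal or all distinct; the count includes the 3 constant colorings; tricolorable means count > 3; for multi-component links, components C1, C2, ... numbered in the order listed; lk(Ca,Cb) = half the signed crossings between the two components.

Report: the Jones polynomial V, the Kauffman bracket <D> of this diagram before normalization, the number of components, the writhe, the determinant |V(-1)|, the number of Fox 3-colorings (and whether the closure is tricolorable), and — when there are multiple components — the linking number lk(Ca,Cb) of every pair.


V(x) = -x^-6 + 3x^-5 - 5x^-4 + 6x^-3 - 6x^-2 + 6x^-1 - 4 + 3x - x^2
bracket: -A^-14 + 3A^-10 - 4A^-6 + 6A^-2 - 6A^2 + 6A^6 - 5A^10 + 3A^14 - A^18, w = -2
1 component, writhe -2, over 10 crossings
det 35, colorings 3 of 3^10 — not tricolorable
observation: det 35 = |V(-1)|; not divisible by 3, so not tricolorable
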